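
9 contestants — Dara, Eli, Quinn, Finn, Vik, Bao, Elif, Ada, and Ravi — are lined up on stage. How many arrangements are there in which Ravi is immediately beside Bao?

80640

Treat {Ravi, Bao} as a single unit. There are 8 units to order, and the pair itself can be ordered 2 ways.
That gives 2 × 8! = 2 × 40320 = 80640.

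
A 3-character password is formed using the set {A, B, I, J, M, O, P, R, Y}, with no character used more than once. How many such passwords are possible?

504

This is a permutation of 3 out of 9: P(9,3) = 9!/6!.
That product is 9 × 8 × 7 = 504.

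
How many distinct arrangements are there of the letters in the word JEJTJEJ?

105

JEJTJEJ has 7 letters with E appearing twice and J appearing 4 times.
The number of distinct arrangements is 7!/(4!·2!) = 5040/48 = 105.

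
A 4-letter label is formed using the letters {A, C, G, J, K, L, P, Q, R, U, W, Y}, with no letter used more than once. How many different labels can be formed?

Choose and order 4 of the 12 symbols: the first letter has 12 options, the next 11, then 10, 9.
12 × 11 × 10 × 9 = 11880.

11880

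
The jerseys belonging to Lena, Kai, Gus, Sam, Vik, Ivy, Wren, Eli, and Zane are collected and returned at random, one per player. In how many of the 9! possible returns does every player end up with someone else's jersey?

Let Aᵢ be the assignments in which player i gets their old jersey. We want the size of the complement of A₁∪…∪A_9.
By inclusion–exclusion this is Σ_{j=0}^{9} (−1)^j C(9,j)·(9−j)!.
Computing: 362880 − 362880 + 181440 − 60480 + 15120 − 3024 + 504 − 72 + 9 − 1 = 133496.

133496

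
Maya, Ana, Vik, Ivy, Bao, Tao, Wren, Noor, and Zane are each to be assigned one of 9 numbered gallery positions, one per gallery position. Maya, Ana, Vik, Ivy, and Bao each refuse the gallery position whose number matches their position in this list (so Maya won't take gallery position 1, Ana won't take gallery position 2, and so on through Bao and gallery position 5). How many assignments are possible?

205056

Let Aᵢ (for 1 ≤ i ≤ 5) be the placements that put person i in their forbidden gallery position. Any j of these fix j positions, leaving (9−j)! ways to fill the rest, and there are C(5,j) ways to pick which j.
By inclusion–exclusion, the number of valid placements is Σ_{j=0}^{5} (−1)^j C(5,j)·(9−j)!.
Computing: 362880 − 201600 + 50400 − 7200 + 600 − 24 = 205056.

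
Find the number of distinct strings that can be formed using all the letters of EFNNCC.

180

EFNNCC has 6 letters with C appearing twice and N appearing twice.
So there are 6! / (2!·2!) = 180 distinguishable arrangements.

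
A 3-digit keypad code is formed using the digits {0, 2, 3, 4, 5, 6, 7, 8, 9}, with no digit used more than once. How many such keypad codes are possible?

This is a permutation of 3 out of 9: P(9,3) = 9!/6!.
That product is 9 × 8 × 7 = 504.

504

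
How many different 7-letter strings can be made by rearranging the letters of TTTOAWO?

420

The 7 letters of TTTOAWO have repeats: O appearing twice and T appearing 3 times.
Dividing 7! = 5040 by 3!·2! = 12 for the repeated letters gives 420.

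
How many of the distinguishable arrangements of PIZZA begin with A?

12

Fix A in the first position and arrange the remaining 4 letters.
Those 4 letters have Z appearing twice, giving (4)!/(2!) = 12.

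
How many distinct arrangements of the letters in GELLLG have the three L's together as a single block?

12

Treat the 3 copies of L as a single block. The multiset to arrange is then {LLL, E, G, G}, 4 items in all.
That gives (4)!/(2!) = 12 arrangements.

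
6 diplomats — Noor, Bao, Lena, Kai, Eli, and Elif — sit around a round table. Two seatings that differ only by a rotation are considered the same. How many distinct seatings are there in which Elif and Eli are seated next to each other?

Treat {Elif, Eli} as one unit (2 internal orders) and seat the resulting 5 units around the table: (4)! circular arrangements.
So 2 × (4)! = 2 × 24 = 48.

48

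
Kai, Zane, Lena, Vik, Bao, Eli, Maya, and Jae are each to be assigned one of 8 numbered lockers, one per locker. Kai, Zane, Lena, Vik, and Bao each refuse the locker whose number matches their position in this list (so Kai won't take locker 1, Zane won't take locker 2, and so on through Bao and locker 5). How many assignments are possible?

21234

Let Aᵢ (for 1 ≤ i ≤ 5) be the placements that put person i in their forbidden locker. Any j of these fix j positions, leaving (8−j)! ways to fill the rest, and there are C(5,j) ways to pick which j.
By inclusion–exclusion, the number of valid placements is Σ_{j=0}^{5} (−1)^j C(5,j)·(8−j)!.
Computing: 40320 − 25200 + 7200 − 1200 + 120 − 6 = 21234.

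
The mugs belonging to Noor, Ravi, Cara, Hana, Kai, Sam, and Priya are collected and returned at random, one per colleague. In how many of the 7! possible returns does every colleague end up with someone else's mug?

Let Aᵢ be the assignments in which colleague i gets their own mug. We want the size of the complement of A₁∪…∪A_7.
By inclusion–exclusion this is Σ_{j=0}^{7} (−1)^j C(7,j)·(7−j)!.
Computing: 5040 − 5040 + 2520 − 840 + 210 − 42 + 7 − 1 = 1854.

1854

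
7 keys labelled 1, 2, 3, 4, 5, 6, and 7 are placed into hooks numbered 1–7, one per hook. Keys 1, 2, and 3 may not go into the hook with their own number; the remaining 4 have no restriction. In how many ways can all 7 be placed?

Let Aᵢ (for i ∈ {1, 2, 3}) be the placements that put key i in its forbidden hook. Any j of these fix j positions, leaving (7−j)! ways to fill the rest, and there are C(3,j) ways to pick which j.
By inclusion–exclusion, the number of valid placements is Σ_{j=0}^{3} (−1)^j C(3,j)·(7−j)!.
Computing: 5040 − 2160 + 360 − 24 = 3216.

3216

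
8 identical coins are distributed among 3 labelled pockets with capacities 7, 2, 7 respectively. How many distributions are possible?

22

By stars and bars, unrestricted non-negative solutions to x_1+…+x_3 = 8 number C(8+2,2) = 45.
Subtract solutions that violate a single cap (substitute x_i' = x_i − (cap_i+1)): x_1 ≥ 8 gives C(2,2) = 1; x_2 ≥ 3 gives C(7,2) = 21; x_3 ≥ 8 gives C(2,2) = 1. Together 23.
No two caps can be exceeded simultaneously, so the pair terms are all 0.
By inclusion–exclusion the count is 45 − 23 + 0 = 22.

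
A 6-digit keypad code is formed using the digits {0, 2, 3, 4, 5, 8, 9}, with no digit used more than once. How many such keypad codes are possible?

5040

Choose and order 6 of the 7 symbols: the first digit has 7 options, the next 6, and so on down to 2.
That product is 7 × 6 × 5 × 4 × 3 × 2 = 5040.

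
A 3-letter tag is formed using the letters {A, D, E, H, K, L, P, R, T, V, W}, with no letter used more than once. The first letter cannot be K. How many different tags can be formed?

900

The first letter has 11−1 = 10 choices (anything except K).
The remaining 2 letters are filled from the other 10 symbols without repetition: 10 × 9 = 90.
Total: 10 × 90 = 900.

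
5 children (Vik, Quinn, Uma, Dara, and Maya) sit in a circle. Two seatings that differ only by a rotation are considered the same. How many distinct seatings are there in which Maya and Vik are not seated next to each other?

Without the restriction there are (4)! = 24 seatings.
Seatings with Maya beside Vik: treat them as a block with 2 internal orders, giving 2 × (3)! = 12.
Subtracting, 24 − 12 = 12.

12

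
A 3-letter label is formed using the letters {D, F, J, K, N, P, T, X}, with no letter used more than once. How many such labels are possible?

336

This is a permutation of 3 out of 8: P(8,3) = 8!/5!.
8 × 7 × 6 = 336.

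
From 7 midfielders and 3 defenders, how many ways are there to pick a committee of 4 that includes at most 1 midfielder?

7

Split by how many midfielders are chosen (0 through 1).
Sum: C(7,0)·C(3,4) + C(7,1)·C(3,3) = 0 + 7 = 7.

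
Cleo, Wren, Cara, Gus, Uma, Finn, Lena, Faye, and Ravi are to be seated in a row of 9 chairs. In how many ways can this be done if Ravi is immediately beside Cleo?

80640

Treat {Ravi, Cleo} as a single unit. There are 8 units to order, and the pair itself can be ordered 2 ways.
That gives 2 × 8! = 2 × 40320 = 80640.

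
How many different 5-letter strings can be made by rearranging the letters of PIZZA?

60

PIZZA has 5 letters with Z appearing twice.
So there are 5! / (2!) = 60 distinguishable arrangements.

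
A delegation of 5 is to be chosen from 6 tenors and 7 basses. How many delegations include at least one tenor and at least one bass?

With no constraint there are C(13,5) = 1287 possible selections.
Subtract selections that omit an entire group: no tenors → C(7,5) = 21; no basses → C(6,5) = 6.
Both groups omitted at once is impossible, so 1287 − 27 = 1260.

1260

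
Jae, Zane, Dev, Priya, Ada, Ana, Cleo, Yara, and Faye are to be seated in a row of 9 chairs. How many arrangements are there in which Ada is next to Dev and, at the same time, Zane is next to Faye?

Treat {Ada,Dev} as one block (2 orders) and {Zane,Faye} as another (2 orders).
That leaves 7 units to arrange: 2 × 2 × 7! = 4 × 5040 = 20160.

20160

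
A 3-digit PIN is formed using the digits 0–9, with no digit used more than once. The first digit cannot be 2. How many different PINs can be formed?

The first digit has 10−1 = 9 choices (anything except 2).
The remaining 2 digits are filled from the other 9 symbols without repetition: 9 × 8 = 72.
Total: 9 × 72 = 648.

648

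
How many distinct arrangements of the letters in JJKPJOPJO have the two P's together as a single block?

840

Treat the 2 copies of P as a single block. The multiset to arrange is then {PP, J, J, J, J, K, O, O}, 8 items in all.
That gives (8)!/(4!·2!) = 840 arrangements.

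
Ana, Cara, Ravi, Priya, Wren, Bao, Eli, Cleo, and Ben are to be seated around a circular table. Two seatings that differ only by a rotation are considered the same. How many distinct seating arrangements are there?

Seat Ana anywhere (absorbing the rotational symmetry), then permute the other 8: (8)! = 40320.

40320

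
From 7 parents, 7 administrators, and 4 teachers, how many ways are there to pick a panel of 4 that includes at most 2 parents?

2640

Split by how many parents are chosen (0 through 2).
Sum: C(7,0)·C(11,4) + C(7,1)·C(11,3) + C(7,2)·C(11,2) = 330 + 1155 + 1155 = 2640.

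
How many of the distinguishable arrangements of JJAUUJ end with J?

Fix J in the last position and arrange the remaining 5 letters.
Those 5 letters have J appearing twice and U appearing twice, giving (5)!/(2!·2!) = 30.

30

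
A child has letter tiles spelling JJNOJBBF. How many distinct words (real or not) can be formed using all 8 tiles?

3360

JJNOJBBF has 8 letters with B appearing twice and J appearing 3 times.
Dividing 8! = 40320 by 3!·2! = 12 for the repeated letters gives 3360.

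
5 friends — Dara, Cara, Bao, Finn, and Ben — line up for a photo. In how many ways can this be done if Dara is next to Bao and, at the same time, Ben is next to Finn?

24

Treat {Dara,Bao} as one block (2 orders) and {Ben,Finn} as another (2 orders).
That leaves 3 units to arrange: 2 × 2 × 3! = 4 × 6 = 24.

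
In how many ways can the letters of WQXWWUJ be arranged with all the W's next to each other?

120

Treat the 3 copies of W as a single block. The multiset to arrange is then {WWW, J, Q, U, X}, 5 items in all.
All 5 items are distinct, so there are (5)! = 120 arrangements.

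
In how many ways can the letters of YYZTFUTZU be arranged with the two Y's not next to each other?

17640

Total arrangements of YYZTFUTZU: 9!/(2!·2!·2!·2!) = 22680.
If the two Y's are adjacent, glue them into one block, leaving 8 items to arrange: (8)!/(2!·2!·2!) = 5040 ways.
Subtracting, 22680 − 5040 = 17640 arrangements keep the Y's apart.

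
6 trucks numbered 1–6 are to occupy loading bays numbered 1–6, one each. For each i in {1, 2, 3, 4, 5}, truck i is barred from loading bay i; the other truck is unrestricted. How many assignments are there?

Let Aᵢ (for 1 ≤ i ≤ 5) be the placements that put truck i in its forbidden loading bay. Any j of these fix j positions, leaving (6−j)! ways to fill the rest, and there are C(5,j) ways to pick which j.
By inclusion–exclusion, the number of valid placements is Σ_{j=0}^{5} (−1)^j C(5,j)·(6−j)!.
Computing: 720 − 600 + 240 − 60 + 10 − 1 = 309.

309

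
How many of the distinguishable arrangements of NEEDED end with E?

With the last slot taken by E, it remains to arrange the other 5 letters (NEDED).
Those 5 letters have D appearing twice and E appearing twice, giving (5)!/(2!·2!) = 30.

30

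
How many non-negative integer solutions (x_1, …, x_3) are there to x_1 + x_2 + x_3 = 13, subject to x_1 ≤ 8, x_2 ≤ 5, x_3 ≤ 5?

21

By stars and bars, unrestricted non-negative solutions to x_1+…+x_3 = 13 number C(13+2,2) = 105.
Subtract solutions that violate a single cap (substitute x_i' = x_i − (cap_i+1)): x_1 ≥ 9 gives C(6,2) = 15; x_2 ≥ 6 gives C(9,2) = 36; x_3 ≥ 6 gives C(9,2) = 36. Together 87.
Add back pairs where two caps are both exceeded: 0 + 0 + 3 = 3.
By inclusion–exclusion the count is 105 − 87 + 3 = 21.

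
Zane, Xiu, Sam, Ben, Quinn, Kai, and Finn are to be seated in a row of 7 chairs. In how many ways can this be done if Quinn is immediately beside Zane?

Place the 5 others and the Quinn-Zane pair as 6 objects in a line; the pair has 2 internal arrangements.
So the count is 2·(6)! = 1440.

1440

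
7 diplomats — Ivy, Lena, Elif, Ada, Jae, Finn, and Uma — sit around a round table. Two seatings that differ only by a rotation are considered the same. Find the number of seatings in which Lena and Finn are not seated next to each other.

480

All circular seatings of 7 people number (6)! = 720.
Seatings with Lena beside Finn: treat them as a block with 2 internal orders, giving 2 × (5)! = 240.
Subtracting, 720 − 240 = 480.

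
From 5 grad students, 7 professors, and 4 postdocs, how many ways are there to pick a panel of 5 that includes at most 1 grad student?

2112

Split by how many grad students are chosen (0 through 1).
Sum: C(5,0)·C(11,5) + C(5,1)·C(11,4) = 462 + 1650 = 2112.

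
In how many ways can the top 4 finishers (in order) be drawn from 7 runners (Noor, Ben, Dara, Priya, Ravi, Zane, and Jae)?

This is an ordered selection of 4 from 7: P(7,4).
That gives 7 × 6 × 5 × 4 = 840.

840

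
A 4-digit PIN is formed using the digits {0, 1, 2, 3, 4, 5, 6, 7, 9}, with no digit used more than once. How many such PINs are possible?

This is a permutation of 4 out of 9: P(9,4) = 9!/5!.
That product is 9 × 8 × 7 × 6 = 3024.

3024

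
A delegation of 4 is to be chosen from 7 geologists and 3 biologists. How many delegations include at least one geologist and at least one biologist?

175

With no constraint there are C(10,4) = 210 possible selections.
Subtract selections that omit an entire group: no geologists → C(3,4) = 0; no biologists → C(7,4) = 35.
Both groups omitted at once is impossible, so 210 − 35 = 175.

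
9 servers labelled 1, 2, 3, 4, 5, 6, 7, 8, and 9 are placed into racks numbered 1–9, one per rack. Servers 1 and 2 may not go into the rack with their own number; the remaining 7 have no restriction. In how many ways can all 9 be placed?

287280

Let Aᵢ (for i ∈ {1, 2}) be the placements that put server i in its forbidden rack. Any j of these fix j positions, leaving (9−j)! ways to fill the rest, and there are C(2,j) ways to pick which j.
By inclusion–exclusion, the number of valid placements is Σ_{j=0}^{2} (−1)^j C(2,j)·(9−j)!.
Computing: 362880 − 80640 + 5040 = 287280.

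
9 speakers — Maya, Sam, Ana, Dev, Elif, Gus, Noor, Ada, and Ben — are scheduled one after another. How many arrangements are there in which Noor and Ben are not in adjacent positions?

Of the 9! = 362880 arrangements, those with Noor and Ben adjacent number 2 × 8! = 80640 (treat the pair as a block with 2 internal orders).
So 362880 − 80640 = 282240 arrangements keep them apart.

282240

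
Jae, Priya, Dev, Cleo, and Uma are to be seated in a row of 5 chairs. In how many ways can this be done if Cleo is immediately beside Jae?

48

Treat {Cleo, Jae} as a single unit. There are 4 units to order, and the pair itself can be ordered 2 ways.
That gives 2 × 4! = 2 × 24 = 48.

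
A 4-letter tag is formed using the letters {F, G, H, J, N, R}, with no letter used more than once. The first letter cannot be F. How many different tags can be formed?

300

The first letter has 6−1 = 5 choices (anything except F).
The remaining 3 letters are filled from the other 5 symbols without repetition: 5 × 4 × 3 = 60.
Total: 5 × 60 = 300.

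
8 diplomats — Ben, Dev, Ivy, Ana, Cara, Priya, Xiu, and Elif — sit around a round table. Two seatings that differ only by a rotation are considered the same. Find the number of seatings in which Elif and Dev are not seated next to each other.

3600

All circular seatings of 8 people number (7)! = 5040.
Those with Elif next to Dev: fuse the pair into one unit and seat 7 units around a circle — 2·(6)! = 1440.
Subtracting, 5040 − 1440 = 3600.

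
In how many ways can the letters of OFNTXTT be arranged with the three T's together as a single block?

Treat the 3 copies of T as a single block. The multiset to arrange is then {TTT, F, N, O, X}, 5 items in all.
All 5 items are distinct, so there are (5)! = 120 arrangements.

120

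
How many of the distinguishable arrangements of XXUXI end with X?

12

Fix X in the last position and arrange the remaining 4 letters.
Those 4 letters have X appearing twice, giving (4)!/(2!) = 12.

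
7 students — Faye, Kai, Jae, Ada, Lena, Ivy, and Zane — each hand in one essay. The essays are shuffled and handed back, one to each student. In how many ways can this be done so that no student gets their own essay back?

1854

Let Aᵢ be the assignments in which student i gets their own essay. We want the size of the complement of A₁∪…∪A_7.
By inclusion–exclusion this is Σ_{j=0}^{7} (−1)^j C(7,j)·(7−j)!.
Computing: 5040 − 5040 + 2520 − 840 + 210 − 42 + 7 − 1 = 1854.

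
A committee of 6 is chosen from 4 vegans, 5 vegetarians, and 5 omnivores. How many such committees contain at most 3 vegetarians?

Split by how many vegetarians are chosen (0 through 3).
Sum: C(5,0)·C(9,6) + C(5,1)·C(9,5) + C(5,2)·C(9,4) + C(5,3)·C(9,3) = 84 + 630 + 1260 + 840 = 2814.

2814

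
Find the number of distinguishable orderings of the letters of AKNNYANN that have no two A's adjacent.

630

Total arrangements of AKNNYANN: 8!/(4!·2!) = 840.
If the two A's are adjacent, glue them into one block, leaving 7 items to arrange: (7)!/(4!) = 210 ways.
Hence 840 − 210 = 630.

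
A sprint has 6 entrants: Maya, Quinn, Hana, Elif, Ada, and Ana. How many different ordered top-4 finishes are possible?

This is an ordered selection of 4 from 6: P(6,4).
That gives 6 × 5 × 4 × 3 = 360.

360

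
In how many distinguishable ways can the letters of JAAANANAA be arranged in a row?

JAAANANAA has 9 letters with A appearing 6 times and N appearing twice.
The number of distinct arrangements is 9!/(6!·2!) = 362880/1440 = 252.

252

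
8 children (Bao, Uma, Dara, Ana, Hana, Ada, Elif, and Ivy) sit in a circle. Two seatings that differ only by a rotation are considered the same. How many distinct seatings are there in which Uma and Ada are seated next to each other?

1440

Treat {Uma, Ada} as one unit (2 internal orders) and seat the resulting 7 units around the table: (6)! circular arrangements.
So 2 × (6)! = 2 × 720 = 1440.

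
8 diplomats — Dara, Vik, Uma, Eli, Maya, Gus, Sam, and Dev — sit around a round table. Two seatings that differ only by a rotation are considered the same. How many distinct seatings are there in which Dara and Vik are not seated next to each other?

3600

Without the restriction there are (7)! = 5040 seatings.
Seatings with Dara beside Vik: treat them as a block with 2 internal orders, giving 2 × (6)! = 1440.
Subtracting, 5040 − 1440 = 3600.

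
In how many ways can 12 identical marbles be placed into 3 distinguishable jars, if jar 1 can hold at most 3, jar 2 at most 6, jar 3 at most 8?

Ignoring the caps, the number of non-negative solutions to x_1+…+x_3 = 12 is C(14,2) = 91.
Subtract solutions that violate a single cap (substitute x_i' = x_i − (cap_i+1)): x_1 ≥ 4 gives C(10,2) = 45; x_2 ≥ 7 gives C(7,2) = 21; x_3 ≥ 9 gives C(5,2) = 10. Together 76.
Add back pairs where two caps are both exceeded: 3 + 0 + 0 = 3.
By inclusion–exclusion the count is 91 − 76 + 3 = 18.

18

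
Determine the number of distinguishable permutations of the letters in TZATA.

TZATA has 5 letters with A appearing twice and T appearing twice.
So there are 5! / (2!·2!) = 30 distinguishable arrangements.

30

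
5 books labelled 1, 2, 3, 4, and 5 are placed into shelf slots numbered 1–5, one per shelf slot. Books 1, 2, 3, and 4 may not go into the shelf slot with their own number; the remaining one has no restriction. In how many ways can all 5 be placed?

Let Aᵢ (for 1 ≤ i ≤ 4) be the placements that put book i in its forbidden shelf slot. Any j of these fix j positions, leaving (5−j)! ways to fill the rest, and there are C(4,j) ways to pick which j.
By inclusion–exclusion, the number of valid placements is Σ_{j=0}^{4} (−1)^j C(4,j)·(5−j)!.
Computing: 120 − 96 + 36 − 8 + 1 = 53.

53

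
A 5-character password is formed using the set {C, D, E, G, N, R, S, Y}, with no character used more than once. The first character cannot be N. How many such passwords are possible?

The first character has 8−1 = 7 choices (anything except N).
The remaining 4 characters are filled from the other 7 symbols without repetition: 7 × 6 × 5 × 4 = 840.
Total: 7 × 840 = 5880.

5880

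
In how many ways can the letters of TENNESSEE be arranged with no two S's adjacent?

Total arrangements of TENNESSEE: 9!/(4!·2!·2!) = 3780.
If the two S's are adjacent, glue them into one block, leaving 8 items to arrange: (8)!/(4!·2!) = 840 ways.
Subtracting, 3780 − 840 = 2940 arrangements keep the S's apart.

2940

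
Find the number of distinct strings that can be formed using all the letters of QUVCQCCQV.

5040

QUVCQCCQV has 9 letters with C appearing 3 times, Q appearing 3 times, and V appearing twice.
So there are 9! / (3!·3!·2!) = 5040 distinguishable arrangements.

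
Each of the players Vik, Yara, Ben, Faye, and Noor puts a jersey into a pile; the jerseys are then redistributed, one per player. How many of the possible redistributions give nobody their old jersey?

Let Aᵢ be the assignments in which player i gets their old jersey. We want the size of the complement of A₁∪…∪A_5.
By inclusion–exclusion this is Σ_{j=0}^{5} (−1)^j C(5,j)·(5−j)!.
Computing: 120 − 120 + 60 − 20 + 5 − 1 = 44.

44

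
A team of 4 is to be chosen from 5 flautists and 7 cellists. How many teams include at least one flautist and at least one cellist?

455

Total 4-person selections from all 12: C(12,4) = 495.
Selections missing a whole group: no flautists → C(7,4) = 35; no cellists → C(5,4) = 5.
Both groups omitted at once is impossible, so 495 − 40 = 455.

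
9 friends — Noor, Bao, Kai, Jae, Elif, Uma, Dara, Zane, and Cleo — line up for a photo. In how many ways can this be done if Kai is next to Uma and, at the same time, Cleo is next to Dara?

Treat {Kai,Uma} as one block (2 orders) and {Cleo,Dara} as another (2 orders).
That leaves 7 units to arrange: 2 × 2 × 7! = 4 × 5040 = 20160.

20160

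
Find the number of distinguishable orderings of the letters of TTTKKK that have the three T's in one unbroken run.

4

Treat the 3 copies of T as a single block. The multiset to arrange is then {TTT, K, K, K}, 4 items in all.
That gives (4)!/(3!) = 4 arrangements.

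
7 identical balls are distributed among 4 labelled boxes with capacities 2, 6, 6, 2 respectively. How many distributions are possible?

52

Ignoring the caps, the number of non-negative solutions to x_1+…+x_4 = 7 is C(10,3) = 120.
Subtract solutions that violate a single cap (substitute x_i' = x_i − (cap_i+1)): x_1 ≥ 3 gives C(7,3) = 35; x_2 ≥ 7 gives C(3,3) = 1; x_3 ≥ 7 gives C(3,3) = 1; x_4 ≥ 3 gives C(7,3) = 35. Together 72.
Add back pairs where two caps are both exceeded: 0 + 0 + 4 + 0 + 0 + 0 = 4.
By inclusion–exclusion the count is 120 − 72 + 4 = 52.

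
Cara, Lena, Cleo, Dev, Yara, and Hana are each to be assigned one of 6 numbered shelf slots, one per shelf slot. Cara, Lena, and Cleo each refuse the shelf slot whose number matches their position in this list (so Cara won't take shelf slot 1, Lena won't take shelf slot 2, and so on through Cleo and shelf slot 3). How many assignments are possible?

426

Let Aᵢ (for i ∈ {1, 2, 3}) be the placements that put person i in their forbidden shelf slot. Any j of these fix j positions, leaving (6−j)! ways to fill the rest, and there are C(3,j) ways to pick which j.
By inclusion–exclusion, the number of valid placements is Σ_{j=0}^{3} (−1)^j C(3,j)·(6−j)!.
Computing: 720 − 360 + 72 − 6 = 426.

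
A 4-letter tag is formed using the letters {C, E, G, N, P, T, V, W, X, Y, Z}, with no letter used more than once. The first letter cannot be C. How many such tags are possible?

7200

The first letter has 11−1 = 10 choices (anything except C).
The remaining 3 letters are filled from the other 10 symbols without repetition: 10 × 9 × 8 = 720.
Total: 10 × 720 = 7200.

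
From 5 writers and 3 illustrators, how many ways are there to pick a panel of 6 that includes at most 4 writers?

25

Split by how many writers are chosen (0 through 4).
Sum: C(5,0)·C(3,6) + C(5,1)·C(3,5) + C(5,2)·C(3,4) + C(5,3)·C(3,3) + C(5,4)·C(3,2) = 0 + 0 + 0 + 10 + 15 = 25.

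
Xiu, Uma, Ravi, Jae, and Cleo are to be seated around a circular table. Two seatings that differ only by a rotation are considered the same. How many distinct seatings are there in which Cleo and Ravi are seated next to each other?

Treat {Cleo, Ravi} as one unit (2 internal orders) and seat the resulting 4 units around the table: (3)! circular arrangements.
So 2 × (3)! = 2 × 6 = 12.

12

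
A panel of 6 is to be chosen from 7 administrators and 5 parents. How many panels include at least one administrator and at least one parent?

917

Unrestricted: C(12,6) = 924 ways to pick any 6 of the 12.
Subtract selections that omit an entire group: no administrators → C(5,6) = 0; no parents → C(7,6) = 7.
Both groups omitted at once is impossible, so 924 − 7 = 917.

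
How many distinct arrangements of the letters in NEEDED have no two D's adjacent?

40

There are 6!/(3!·2!) = 60 arrangements of NEEDED in total.
Arrangements with the D's together: treat DD as one letter, giving (5)!/(3!) = 20.
Hence 60 − 20 = 40.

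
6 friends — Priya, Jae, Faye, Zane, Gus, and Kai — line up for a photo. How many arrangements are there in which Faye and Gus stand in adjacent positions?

240

Place the 4 others and the Faye-Gus pair as 5 objects in a line; the pair has 2 internal arrangements.
That gives 2 × 5! = 2 × 120 = 240.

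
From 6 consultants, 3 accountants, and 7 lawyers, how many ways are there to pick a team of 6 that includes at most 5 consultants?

8007

Split by how many consultants are chosen (0 through 5).
Sum: C(6,0)·C(10,6) + C(6,1)·C(10,5) + C(6,2)·C(10,4) + C(6,3)·C(10,3) + C(6,4)·C(10,2) + C(6,5)·C(10,1) = 210 + 1512 + 3150 + 2400 + 675 + 60 = 8007.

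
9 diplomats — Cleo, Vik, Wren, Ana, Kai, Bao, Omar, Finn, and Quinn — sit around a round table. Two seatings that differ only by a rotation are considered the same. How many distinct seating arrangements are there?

40320

Seat Cleo anywhere (absorbing the rotational symmetry), then permute the other 8: (8)! = 40320.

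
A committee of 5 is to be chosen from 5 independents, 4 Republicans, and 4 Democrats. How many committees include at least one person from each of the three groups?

980

Unrestricted: C(13,5) = 1287 ways to pick any 5 of the 13.
Subtract selections that omit an entire group: no independents → C(8,5) = 56; no Republicans → C(9,5) = 126; no Democrats → C(9,5) = 126.
Add back selections omitting two groups (i.e. drawn from a single group): C(5,5) + C(4,5) + C(4,5) = 1.
By inclusion–exclusion: 1287 − 308 + 1 = 980.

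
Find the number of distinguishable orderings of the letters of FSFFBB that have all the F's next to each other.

Treat the 3 copies of F as a single block. The multiset to arrange is then {FFF, B, B, S}, 4 items in all.
That gives (4)!/(2!) = 12 arrangements.

12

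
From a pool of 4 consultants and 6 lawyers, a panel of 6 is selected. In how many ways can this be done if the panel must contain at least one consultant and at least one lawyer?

209

Total 6-person selections from all 10: C(10,6) = 210.
Selections missing a whole group: no consultants → C(6,6) = 1; no lawyers → C(4,6) = 0.
Both groups omitted at once is impossible, so 210 − 1 = 209.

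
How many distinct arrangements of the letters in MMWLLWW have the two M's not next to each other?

150

There are 7!/(3!·2!·2!) = 210 arrangements of MMWLLWW in total.
If the two M's are adjacent, glue them into one block, leaving 6 items to arrange: (6)!/(3!·2!) = 60 ways.
Subtracting, 210 − 60 = 150 arrangements keep the M's apart.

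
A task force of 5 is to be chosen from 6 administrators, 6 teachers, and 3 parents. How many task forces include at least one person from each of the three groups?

1971

With no constraint there are C(15,5) = 3003 possible selections.
Subtract selections that omit an entire group: no administrators → C(9,5) = 126; no teachers → C(9,5) = 126; no parents → C(12,5) = 792.
Add back selections omitting two groups (i.e. drawn from a single group): C(6,5) + C(6,5) + C(3,5) = 12.
By inclusion–exclusion: 3003 − 1044 + 12 = 1971.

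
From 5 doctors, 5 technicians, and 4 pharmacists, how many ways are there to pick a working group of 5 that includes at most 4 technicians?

Split by how many technicians are chosen (0 through 4).
Sum: C(5,0)·C(9,5) + C(5,1)·C(9,4) + C(5,2)·C(9,3) + C(5,3)·C(9,2) + C(5,4)·C(9,1) = 126 + 630 + 840 + 360 + 45 = 2001.

2001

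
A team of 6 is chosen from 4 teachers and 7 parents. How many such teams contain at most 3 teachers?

Split by how many teachers are chosen (0 through 3).
Sum: C(4,0)·C(7,6) + C(4,1)·C(7,5) + C(4,2)·C(7,4) + C(4,3)·C(7,3) = 7 + 84 + 210 + 140 = 441.

441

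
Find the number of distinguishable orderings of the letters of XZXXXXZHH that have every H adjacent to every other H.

168

Treat the 2 copies of H as a single block. The multiset to arrange is then {HH, X, X, X, X, X, Z, Z}, 8 items in all.
That gives (8)!/(5!·2!) = 168 arrangements.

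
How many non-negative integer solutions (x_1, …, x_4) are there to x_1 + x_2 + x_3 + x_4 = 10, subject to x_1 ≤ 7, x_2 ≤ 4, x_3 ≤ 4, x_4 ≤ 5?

130

Without the upper bounds there are C(13,3) = 286 ways to split 10 among 4 variables.
Subtract solutions that violate a single cap (substitute x_i' = x_i − (cap_i+1)): x_1 ≥ 8 gives C(5,3) = 10; x_2 ≥ 5 gives C(8,3) = 56; x_3 ≥ 5 gives C(8,3) = 56; x_4 ≥ 6 gives C(7,3) = 35. Together 157.
Add back pairs where two caps are both exceeded: 0 + 0 + 0 + 1 + 0 + 0 = 1.
By inclusion–exclusion the count is 286 − 157 + 1 = 130.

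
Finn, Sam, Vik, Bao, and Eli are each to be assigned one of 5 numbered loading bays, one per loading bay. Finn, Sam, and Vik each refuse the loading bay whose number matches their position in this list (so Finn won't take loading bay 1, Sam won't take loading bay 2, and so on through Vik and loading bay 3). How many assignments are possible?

64

Let Aᵢ (for i ∈ {1, 2, 3}) be the placements that put person i in their forbidden loading bay. Any j of these fix j positions, leaving (5−j)! ways to fill the rest, and there are C(3,j) ways to pick which j.
By inclusion–exclusion, the number of valid placements is Σ_{j=0}^{3} (−1)^j C(3,j)·(5−j)!.
Computing: 120 − 72 + 18 − 2 = 64.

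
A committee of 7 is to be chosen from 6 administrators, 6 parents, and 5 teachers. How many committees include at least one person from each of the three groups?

Total 7-person selections from all 17: C(17,7) = 19448.
Selections missing a whole group: no administrators → C(11,7) = 330; no parents → C(11,7) = 330; no teachers → C(12,7) = 792.
Add back selections omitting two groups (i.e. drawn from a single group): C(6,7) + C(6,7) + C(5,7) = 0.
By inclusion–exclusion: 19448 − 1452 + 0 = 17996.

17996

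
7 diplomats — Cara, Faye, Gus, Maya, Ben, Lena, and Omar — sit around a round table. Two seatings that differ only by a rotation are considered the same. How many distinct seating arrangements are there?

720

Around a circle, 7 distinct people have 7!/7 = (6)! = 720 rotationally distinct seatings.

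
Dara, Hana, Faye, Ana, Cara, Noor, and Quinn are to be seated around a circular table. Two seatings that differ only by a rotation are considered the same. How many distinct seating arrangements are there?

720

Around a circle, 7 distinct people have 7!/7 = (6)! = 720 rotationally distinct seatings.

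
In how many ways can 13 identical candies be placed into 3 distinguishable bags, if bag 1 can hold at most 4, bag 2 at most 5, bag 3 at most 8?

15

Ignoring the caps, the number of non-negative solutions to x_1+…+x_3 = 13 is C(15,2) = 105.
Subtract solutions that violate a single cap (substitute x_i' = x_i − (cap_i+1)): x_1 ≥ 5 gives C(10,2) = 45; x_2 ≥ 6 gives C(9,2) = 36; x_3 ≥ 9 gives C(6,2) = 15. Together 96.
Add back pairs where two caps are both exceeded: 6 + 0 + 0 = 6.
By inclusion–exclusion the count is 105 − 96 + 6 = 15.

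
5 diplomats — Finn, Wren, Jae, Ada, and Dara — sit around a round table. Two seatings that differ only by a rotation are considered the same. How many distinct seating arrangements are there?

24

Fix one person's seat to break rotational symmetry; the remaining 4 people can be arranged in (4)! = 24 ways.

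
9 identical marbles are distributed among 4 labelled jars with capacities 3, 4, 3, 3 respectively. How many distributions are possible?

Without the upper bounds there are C(12,3) = 220 ways to split 9 among 4 jars.
Subtract solutions that violate a single cap (substitute x_i' = x_i − (cap_i+1)): x_1 ≥ 4 gives C(8,3) = 56; x_2 ≥ 5 gives C(7,3) = 35; x_3 ≥ 4 gives C(8,3) = 56; x_4 ≥ 4 gives C(8,3) = 56. Together 203.
Add back pairs where two caps are both exceeded: 1 + 4 + 4 + 1 + 1 + 4 = 15.
By inclusion–exclusion the count is 220 − 203 + 15 = 32.

32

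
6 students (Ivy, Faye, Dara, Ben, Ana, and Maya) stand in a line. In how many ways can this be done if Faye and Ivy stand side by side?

240

Place the 4 others and the Faye-Ivy pair as 5 objects in a line; the pair has 2 internal arrangements.
So the count is 2·(5)! = 240.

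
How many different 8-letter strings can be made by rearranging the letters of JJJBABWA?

1680

Letter multiplicities in JJJBABWA: A×2, B×2, J×3, W×1.
So there are 8! / (3!·2!·2!) = 1680 distinguishable arrangements.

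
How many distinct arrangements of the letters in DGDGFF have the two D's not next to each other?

Total arrangements of DGDGFF: 6!/(2!·2!·2!) = 90.
If the two D's are adjacent, glue them into one block, leaving 5 items to arrange: (5)!/(2!·2!) = 30 ways.
Subtracting, 90 − 30 = 60 arrangements keep the D's apart.

60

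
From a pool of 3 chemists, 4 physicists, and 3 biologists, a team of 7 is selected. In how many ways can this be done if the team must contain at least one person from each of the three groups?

118

With no constraint there are C(10,7) = 120 possible selections.
Selections missing a whole group: no chemists → C(7,7) = 1; no physicists → C(6,7) = 0; no biologists → C(7,7) = 1.
Add back selections omitting two groups (i.e. drawn from a single group): C(3,7) + C(4,7) + C(3,7) = 0.
By inclusion–exclusion: 120 − 2 + 0 = 118.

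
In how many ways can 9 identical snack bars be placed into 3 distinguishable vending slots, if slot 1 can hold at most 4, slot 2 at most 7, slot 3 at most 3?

17

Ignoring the caps, the number of non-negative solutions to x_1+…+x_3 = 9 is C(11,2) = 55.
Subtract solutions that violate a single cap (substitute x_i' = x_i − (cap_i+1)): x_1 ≥ 5 gives C(6,2) = 15; x_2 ≥ 8 gives C(3,2) = 3; x_3 ≥ 4 gives C(7,2) = 21. Together 39.
Add back pairs where two caps are both exceeded: 0 + 1 + 0 = 1.
By inclusion–exclusion the count is 55 − 39 + 1 = 17.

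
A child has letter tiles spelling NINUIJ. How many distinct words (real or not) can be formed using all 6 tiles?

180

The 6 letters of NINUIJ have repeats: I appearing twice and N appearing twice.
The number of distinct arrangements is 6!/(2!·2!) = 720/4 = 180.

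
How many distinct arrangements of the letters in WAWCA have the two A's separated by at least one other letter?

There are 5!/(2!·2!) = 30 arrangements of WAWCA in total.
If the two A's are adjacent, glue them into one block, leaving 4 items to arrange: (4)!/(2!) = 12 ways.
Hence 30 − 12 = 18.

18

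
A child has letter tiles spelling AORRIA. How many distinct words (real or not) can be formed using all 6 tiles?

180

The 6 letters of AORRIA have repeats: A appearing twice and R appearing twice.
So there are 6! / (2!·2!) = 180 distinguishable arrangements.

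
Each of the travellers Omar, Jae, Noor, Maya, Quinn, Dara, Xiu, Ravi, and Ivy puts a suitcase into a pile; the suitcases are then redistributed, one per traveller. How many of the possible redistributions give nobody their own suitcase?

Let Aᵢ be the assignments in which traveller i gets their own suitcase. We want the size of the complement of A₁∪…∪A_9.
By inclusion–exclusion this is Σ_{j=0}^{9} (−1)^j C(9,j)·(9−j)!.
Computing: 362880 − 362880 + 181440 − 60480 + 15120 − 3024 + 504 − 72 + 9 − 1 = 133496.

133496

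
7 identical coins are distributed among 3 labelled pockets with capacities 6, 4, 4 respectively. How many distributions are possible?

23

By stars and bars, unrestricted non-negative solutions to x_1+…+x_3 = 7 number C(7+2,2) = 36.
Subtract solutions that violate a single cap (substitute x_i' = x_i − (cap_i+1)): x_1 ≥ 7 gives C(2,2) = 1; x_2 ≥ 5 gives C(4,2) = 6; x_3 ≥ 5 gives C(4,2) = 6. Together 13.
No two caps can be exceeded simultaneously, so the pair terms are all 0.
By inclusion–exclusion the count is 36 − 13 + 0 = 23.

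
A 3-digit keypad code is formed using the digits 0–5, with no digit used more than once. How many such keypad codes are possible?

This is a permutation of 3 out of 6: P(6,3) = 6!/3!.
That product is 6 × 5 × 4 = 120.

120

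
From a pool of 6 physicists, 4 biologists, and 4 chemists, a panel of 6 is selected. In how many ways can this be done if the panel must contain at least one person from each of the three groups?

With no constraint there are C(14,6) = 3003 possible selections.
Subtract selections that omit an entire group: no physicists → C(8,6) = 28; no biologists → C(10,6) = 210; no chemists → C(10,6) = 210.
Add back selections omitting two groups (i.e. drawn from a single group): C(6,6) + C(4,6) + C(4,6) = 1.
By inclusion–exclusion: 3003 − 448 + 1 = 2556.

2556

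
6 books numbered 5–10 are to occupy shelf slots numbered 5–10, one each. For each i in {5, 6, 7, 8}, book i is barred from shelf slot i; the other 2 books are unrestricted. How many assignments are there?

Let Aᵢ (for 5 ≤ i ≤ 8) be the placements that put book i in its forbidden shelf slot. Any j of these fix j positions, leaving (6−j)! ways to fill the rest, and there are C(4,j) ways to pick which j.
By inclusion–exclusion, the number of valid placements is Σ_{j=0}^{4} (−1)^j C(4,j)·(6−j)!.
Computing: 720 − 480 + 144 − 24 + 2 = 362.

362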